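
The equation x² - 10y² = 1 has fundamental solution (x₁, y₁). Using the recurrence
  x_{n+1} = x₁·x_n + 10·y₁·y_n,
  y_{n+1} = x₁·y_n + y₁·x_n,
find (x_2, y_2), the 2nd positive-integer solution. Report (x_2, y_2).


Step 1: Find the fundamental solution (x₁, y₁) of x² - 10y² = 1.
  Expand √10 as a continued fraction. a₀ = ⌊√10⌋ = 3; iterate m_{k+1} = d_k·a_k − m_k, d_{k+1} = (10 − m_{k+1}²)/d_k, a_{k+1} = ⌊(a₀ + m_{k+1})/d_{k+1}⌋ (starting m₀ = 0, d₀ = 1), with convergents p_k = a_k·p_{k-1} + p_{k-2}, q_k = a_k·q_{k-1} + q_{k-2} (p₋₁ = 1, q₋₁ = 0):
  k = 0: a₀ = 3; p₀/q₀ = 3/1; p₀² − 10·q₀² = 9 − 10 = -1.
  k = 1: m = 3, d = 1, a = ⌊(3 + 3)/1⌋ = 6; p/q = (6·3 + 1)/(6·1 + 0) = 19/6; p² − 10·q² = 361 − 360 = 1.
  The first convergent with p² − 10·q² = 1 gives the fundamental solution (x₁, y₁) = (19, 6).
Step 2: Apply the recurrence (x_{n+1}, y_{n+1}) = (x₁x_n + 10y₁y_n, x₁y_n + y₁x_n) repeatedly.
  From (x_1, y_1) = (19, 6): x_2 = 19·19 + 10·6·6 = 721; y_2 = 19·6 + 6·19 = 228.
Step 3: Verify x_2² - 10·y_2² = 519841 - 519840 = 1 (should be 1). ✓

(x_1, y_1) = (19, 6); (x_2, y_2) = (721, 228).


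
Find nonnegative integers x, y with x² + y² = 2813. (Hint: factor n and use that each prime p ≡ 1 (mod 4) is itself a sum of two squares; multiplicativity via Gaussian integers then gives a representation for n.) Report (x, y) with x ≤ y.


Step 1: Factor n = 2813 = 29 · 97.
Step 2: Check the mod-4 condition on each prime factor: 29 ≡ 1 (mod 4), exponent 1; 97 ≡ 1 (mod 4), exponent 1.
All primes ≡ 3 (mod 4) appear to even exponent (or don't appear), so by the two-squares theorem n IS expressible as a sum of two squares.
Step 3: Build a representation. Here n = 29 · 97 is a product of primes ≡ 1 (mod 4). Each prime p ≡ 1 (mod 4) is itself a sum of two squares; find a² by testing p − a² for a perfect square:
  29: 29 − 1² = 28, 29 − 2² = 25 = 5² ⇒ 29 = 2² + 5².
  97: 97 − 1² = 96, 97 − 2² = 93, 97 − 3² = 88, 97 − 4² = 81 = 9² ⇒ 97 = 4² + 9².
  Combine using the Brahmagupta–Fibonacci identity (a² + b²)(c² + d²) = (ac − bd)² + (ad + bc)² = (ac + bd)² + (ad − bc)²:
  29 · 97 = 2813: from (2² + 5²)(4² + 9²), take (2·4 − 5·9, 2·9 + 5·4) = (8 − 45, 18 + 20) = (-37, 38); dropping signs (only squares matter) gives (37, 38); check 37² + 38² = 1369 + 1444 = 2813 ✓.
Step 4: Order so x ≤ y and verify: 37² + 38² = 1369 + 1444 = 2813 = n. ✓

n = 2813 = 37² + 38² (one valid representation with x ≤ y).


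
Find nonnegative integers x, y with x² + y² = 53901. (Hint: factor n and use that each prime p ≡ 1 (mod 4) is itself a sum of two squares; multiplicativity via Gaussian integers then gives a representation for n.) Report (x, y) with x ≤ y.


Step 1: Factor n = 53901 = 3^2 · 53 · 113.
Step 2: Check the mod-4 condition on each prime factor: 3 ≡ 3 (mod 4), exponent 2 (must be even); 53 ≡ 1 (mod 4), exponent 1; 113 ≡ 1 (mod 4), exponent 1.
All primes ≡ 3 (mod 4) appear to even exponent (or don't appear), so by the two-squares theorem n IS expressible as a sum of two squares.
Step 3: Build a representation. Group n = k² · m with k = 3 and m = 53 · 113 = 5989 (a product of primes ≡ 1 (mod 4)); a representation of m scales to one of n via (k·x)² + (k·y)² = k²(x² + y²). Each prime p ≡ 1 (mod 4) is itself a sum of two squares; find a² by testing p − a² for a perfect square:
  53: 53 − 1² = 52, 53 − 2² = 49 = 7² ⇒ 53 = 2² + 7².
  113: 113 − 1² = 112, 113 − 2² = 109, 113 − 3² = 104, 113 − 4² = 97, 113 − 5² = 88, 113 − 6² = 77, 113 − 7² = 64 = 8² ⇒ 113 = 7² + 8².
  Combine using the Brahmagupta–Fibonacci identity (a² + b²)(c² + d²) = (ac − bd)² + (ad + bc)² = (ac + bd)² + (ad − bc)²:
  53 · 113 = 5989: from (2² + 7²)(7² + 8²), take (2·7 − 7·8, 2·8 + 7·7) = (14 − 56, 16 + 49) = (-42, 65); dropping signs (only squares matter) gives (42, 65); check 42² + 65² = 1764 + 4225 = 5989 ✓.
  Scale by k = 3: (3·42, 3·65) = (126, 195).
Step 4: Order so x ≤ y and verify: 126² + 195² = 15876 + 38025 = 53901 = n. ✓

n = 53901 = 126² + 195² (one valid representation with x ≤ y).


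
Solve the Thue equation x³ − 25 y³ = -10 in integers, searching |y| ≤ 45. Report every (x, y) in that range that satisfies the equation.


The equation is x³ - 25y³ = -10. For fixed y, x³ = 25·y³ − 10, so a solution requires the RHS to be a perfect cube.
Strategy: iterate y from -45 to 45, compute RHS = 25·y³ − 10, and check whether it is a (positive or negative) perfect cube.
Check small values of y:
  y = 0: RHS = -10 is not a perfect cube.
  y = 1: RHS = 15 is not a perfect cube.
  y = -1: RHS = -35 is not a perfect cube.
  y = 2: RHS = 190 is not a perfect cube.
  y = -2: RHS = -210 is not a perfect cube.
  y = 3: RHS = 665 is not a perfect cube.
  y = -3: RHS = -685 is not a perfect cube.
Continuing the search up to |y| = 45 finds no solutions either.
No (x, y) in the scanned range satisfies the equation.

No integer solutions with |y| ≤ 45.


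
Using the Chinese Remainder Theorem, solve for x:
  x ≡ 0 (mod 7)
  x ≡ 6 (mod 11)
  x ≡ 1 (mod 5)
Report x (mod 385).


Moduli 7, 11, 5 are pairwise coprime; by CRT there is a unique solution modulo M = 7 · 11 · 5 = 385.
Solve pairwise, accumulating the modulus:
  Start with x ≡ 0 (mod 7).
  Combine with x ≡ 6 (mod 11): since gcd(7, 11) = 1, we get a unique residue mod 77.
    Write x = 0 + 7·t and substitute into x ≡ 6 (mod 11): 7·t ≡ 6 − 0 = 6 (mod 11).
    The inverse of 7 mod 11 is 8 (since 7·8 = 56 = 5·11 + 1), so t ≡ 8·6 = 48 ≡ 4 (mod 11).
    Then x = 0 + 7·4 = 28, valid modulo lcm(7, 11) = 77: x ≡ 28 (mod 77).
  Combine with x ≡ 1 (mod 5): since gcd(77, 5) = 1, we get a unique residue mod 385.
    Write x = 28 + 77·t and substitute into x ≡ 1 (mod 5): 77·t ≡ 1 − 28 = -27 (mod 5).
    Reduce coefficients mod 5: 2·t ≡ 3 (mod 5).
    The inverse of 2 mod 5 is 3 (since 2·3 = 6 = 1·5 + 1), so t ≡ 3·3 = 9 ≡ 4 (mod 5).
    Then x = 28 + 77·4 = 336, valid modulo lcm(77, 5) = 385: x ≡ 336 (mod 385).
Verify: 336 mod 7 = 0 ✓, 336 mod 11 = 6 ✓, 336 mod 5 = 1 ✓.

x ≡ 336 (mod 385).


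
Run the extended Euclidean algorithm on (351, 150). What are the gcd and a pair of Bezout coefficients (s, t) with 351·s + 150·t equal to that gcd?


Euclidean algorithm on (351, 150) — divide until remainder is 0:
  351 = 2 · 150 + 51
  150 = 2 · 51 + 48
  51 = 1 · 48 + 3
  48 = 16 · 3 + 0
gcd(351, 150) = 3.
Track Bezout coefficients alongside the remainders: start with r₀ = 351 = a·1 + b·0 (s = 1, t = 0) and r₁ = 150 = a·0 + b·1 (s = 0, t = 1); each new remainder r_{k+1} = r_{k-1} − q_k·r_k inherits s_{k+1} = s_{k-1} − q_k·s_k, t_{k+1} = t_{k-1} − q_k·t_k, so r_k = a·s_k + b·t_k at every step:
  q = 2: r = 51, s = 1 − 2·0 = 1, t = 0 − 2·1 = -2  (check: 351·1 + 150·(-2) = 51)
  q = 2: r = 48, s = 0 − 2·1 = -2, t = 1 − 2·(-2) = 5  (check: 351·(-2) + 150·5 = 48)
  q = 1: r = 3, s = 1 − 1·(-2) = 3, t = -2 − 1·5 = -7  (check: 351·3 + 150·(-7) = 3)
The row with r = 3 (the gcd) gives the Bezout coefficients s = 3, t = -7.
Result: 351 · (3) + 150 · (-7) = 3.

gcd(351, 150) = 3; s = 3, t = -7 (check: 351·3 + 150·(-7) = 3).


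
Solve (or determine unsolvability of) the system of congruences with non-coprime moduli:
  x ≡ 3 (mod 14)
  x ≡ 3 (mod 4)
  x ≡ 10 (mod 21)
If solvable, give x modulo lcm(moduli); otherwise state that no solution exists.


Moduli 14, 4, 21 are not pairwise coprime, so CRT works modulo lcm(m_i) when all pairwise compatibility conditions hold.
Pairwise compatibility: gcd(m_i, m_j) must divide a_i - a_j for every pair.
Merge one congruence at a time:
  Start: x ≡ 3 (mod 14).
  Combine with x ≡ 3 (mod 4): gcd(14, 4) = 2; 3 - 3 = 0, which IS divisible by 2, so compatible.
    Write x = 3 + 14·t and substitute into x ≡ 3 (mod 4): 14·t ≡ 3 − 3 = 0 (mod 4).
    Divide the congruence (and modulus) by g = 2: 7·t ≡ 0 (mod 2).
    Reduce coefficients mod 2: 1·t ≡ 0 (mod 2).
    So t ≡ 0 (mod 2).
    Then x = 3 + 14·0 = 3, valid modulo lcm(14, 4) = 28: x ≡ 3 (mod 28).
  Combine with x ≡ 10 (mod 21): gcd(28, 21) = 7; 10 - 3 = 7, which IS divisible by 7, so compatible.
    Write x = 3 + 28·t and substitute into x ≡ 10 (mod 21): 28·t ≡ 10 − 3 = 7 (mod 21).
    Divide the congruence (and modulus) by g = 7: 4·t ≡ 1 (mod 3).
    Reduce coefficients mod 3: 1·t ≡ 1 (mod 3).
    So t ≡ 1 (mod 3).
    Then x = 3 + 28·1 = 31, valid modulo lcm(28, 21) = 84: x ≡ 31 (mod 84).
Verify: 31 mod 14 = 3, 31 mod 4 = 3, 31 mod 21 = 10.

x ≡ 31 (mod 84).


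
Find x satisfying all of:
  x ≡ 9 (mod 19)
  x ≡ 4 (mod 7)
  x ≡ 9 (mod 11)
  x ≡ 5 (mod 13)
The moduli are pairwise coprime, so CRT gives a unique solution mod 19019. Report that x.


Product of moduli M = 19 · 7 · 11 · 13 = 19019.
Merge one congruence at a time:
  Start: x ≡ 9 (mod 19).
  Combine with x ≡ 4 (mod 7); new modulus lcm = 133.
    Write x = 9 + 19·t and substitute into x ≡ 4 (mod 7): 19·t ≡ 4 − 9 = -5 (mod 7).
    Reduce coefficients mod 7: 5·t ≡ 2 (mod 7).
    The inverse of 5 mod 7 is 3 (since 5·3 = 15 = 2·7 + 1), so t ≡ 3·2 = 6 ≡ 6 (mod 7).
    Then x = 9 + 19·6 = 123, valid modulo lcm(19, 7) = 133: x ≡ 123 (mod 133).
  Combine with x ≡ 9 (mod 11); new modulus lcm = 1463.
    Write x = 123 + 133·t and substitute into x ≡ 9 (mod 11): 133·t ≡ 9 − 123 = -114 (mod 11).
    Reduce coefficients mod 11: 1·t ≡ 7 (mod 11).
    So t ≡ 7 (mod 11).
    Then x = 123 + 133·7 = 1054, valid modulo lcm(133, 11) = 1463: x ≡ 1054 (mod 1463).
  Combine with x ≡ 5 (mod 13); new modulus lcm = 19019.
    Write x = 1054 + 1463·t and substitute into x ≡ 5 (mod 13): 1463·t ≡ 5 − 1054 = -1049 (mod 13).
    Reduce coefficients mod 13: 7·t ≡ 4 (mod 13).
    The inverse of 7 mod 13 is 2 (since 7·2 = 14 = 1·13 + 1), so t ≡ 2·4 = 8 ≡ 8 (mod 13).
    Then x = 1054 + 1463·8 = 12758, valid modulo lcm(1463, 13) = 19019: x ≡ 12758 (mod 19019).
Verify against each original: 12758 mod 19 = 9, 12758 mod 7 = 4, 12758 mod 11 = 9, 12758 mod 13 = 5.

x ≡ 12758 (mod 19019).


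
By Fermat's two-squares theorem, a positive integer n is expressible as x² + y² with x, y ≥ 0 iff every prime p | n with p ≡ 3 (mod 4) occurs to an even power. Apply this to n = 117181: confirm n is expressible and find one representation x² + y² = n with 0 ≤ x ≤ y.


Step 1: Factor n = 117181 = 17 · 61 · 113.
Step 2: Check the mod-4 condition on each prime factor: 17 ≡ 1 (mod 4), exponent 1; 61 ≡ 1 (mod 4), exponent 1; 113 ≡ 1 (mod 4), exponent 1.
All primes ≡ 3 (mod 4) appear to even exponent (or don't appear), so by the two-squares theorem n IS expressible as a sum of two squares.
Step 3: Build a representation. Here n = 17 · 61 · 113 is a product of primes ≡ 1 (mod 4). Each prime p ≡ 1 (mod 4) is itself a sum of two squares; find a² by testing p − a² for a perfect square:
  17: 17 − 1² = 16 = 4² ⇒ 17 = 1² + 4².
  61: 61 − 1² = 60, 61 − 2² = 57, 61 − 3² = 52, 61 − 4² = 45, 61 − 5² = 36 = 6² ⇒ 61 = 5² + 6².
  113: 113 − 1² = 112, 113 − 2² = 109, 113 − 3² = 104, 113 − 4² = 97, 113 − 5² = 88, 113 − 6² = 77, 113 − 7² = 64 = 8² ⇒ 113 = 7² + 8².
  Combine using the Brahmagupta–Fibonacci identity (a² + b²)(c² + d²) = (ac − bd)² + (ad + bc)² = (ac + bd)² + (ad − bc)²:
  17 · 61 = 1037: from (1² + 4²)(5² + 6²), take (1·5 − 4·6, 1·6 + 4·5) = (5 − 24, 6 + 20) = (-19, 26); dropping signs (only squares matter) gives (19, 26); check 19² + 26² = 361 + 676 = 1037 ✓.
  1037 · 113 = 117181: from (19² + 26²)(7² + 8²), take (19·7 − 26·8, 19·8 + 26·7) = (133 − 208, 152 + 182) = (-75, 334); dropping signs (only squares matter) gives (75, 334); check 75² + 334² = 5625 + 111556 = 117181 ✓.
Step 4: Order so x ≤ y and verify: 75² + 334² = 5625 + 111556 = 117181 = n. ✓

n = 117181 = 75² + 334² (one valid representation with x ≤ y).


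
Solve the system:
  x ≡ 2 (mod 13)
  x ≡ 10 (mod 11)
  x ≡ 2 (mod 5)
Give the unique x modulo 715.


Moduli 13, 11, 5 are pairwise coprime; by CRT there is a unique solution modulo M = 13 · 11 · 5 = 715.
Solve pairwise, accumulating the modulus:
  Start with x ≡ 2 (mod 13).
  Combine with x ≡ 10 (mod 11): since gcd(13, 11) = 1, we get a unique residue mod 143.
    Write x = 2 + 13·t and substitute into x ≡ 10 (mod 11): 13·t ≡ 10 − 2 = 8 (mod 11).
    Reduce coefficients mod 11: 2·t ≡ 8 (mod 11).
    The inverse of 2 mod 11 is 6 (since 2·6 = 12 = 1·11 + 1), so t ≡ 6·8 = 48 ≡ 4 (mod 11).
    Then x = 2 + 13·4 = 54, valid modulo lcm(13, 11) = 143: x ≡ 54 (mod 143).
  Combine with x ≡ 2 (mod 5): since gcd(143, 5) = 1, we get a unique residue mod 715.
    Write x = 54 + 143·t and substitute into x ≡ 2 (mod 5): 143·t ≡ 2 − 54 = -52 (mod 5).
    Reduce coefficients mod 5: 3·t ≡ 3 (mod 5).
    The inverse of 3 mod 5 is 2 (since 3·2 = 6 = 1·5 + 1), so t ≡ 2·3 = 6 ≡ 1 (mod 5).
    Then x = 54 + 143·1 = 197, valid modulo lcm(143, 5) = 715: x ≡ 197 (mod 715).
Verify: 197 mod 13 = 2 ✓, 197 mod 11 = 10 ✓, 197 mod 5 = 2 ✓.

x ≡ 197 (mod 715).


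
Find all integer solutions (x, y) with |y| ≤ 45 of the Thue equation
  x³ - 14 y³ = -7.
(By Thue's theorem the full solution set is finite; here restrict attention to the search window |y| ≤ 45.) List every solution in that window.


The equation is x³ - 14y³ = -7. For fixed y, x³ = 14·y³ − 7, so a solution requires the RHS to be a perfect cube.
Strategy: iterate y from -45 to 45, compute RHS = 14·y³ − 7, and check whether it is a (positive or negative) perfect cube.
Check small values of y:
  y = 0: RHS = -7 is not a perfect cube.
  y = 1: RHS = 7 is not a perfect cube.
  y = -1: RHS = -21 is not a perfect cube.
  y = 2: RHS = 105 is not a perfect cube.
  y = -2: RHS = -119 is not a perfect cube.
  y = 3: RHS = 371 is not a perfect cube.
  y = -3: RHS = -385 is not a perfect cube.
Continuing the search up to |y| = 45 finds no solutions either.
No (x, y) in the scanned range satisfies the equation.

No integer solutions with |y| ≤ 45.


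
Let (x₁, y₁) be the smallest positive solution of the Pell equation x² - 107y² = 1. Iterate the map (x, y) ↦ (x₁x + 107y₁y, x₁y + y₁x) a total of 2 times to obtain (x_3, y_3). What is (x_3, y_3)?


Step 1: Find the fundamental solution (x₁, y₁) of x² - 107y² = 1.
  Expand √107 as a continued fraction. a₀ = ⌊√107⌋ = 10; iterate m_{k+1} = d_k·a_k − m_k, d_{k+1} = (107 − m_{k+1}²)/d_k, a_{k+1} = ⌊(a₀ + m_{k+1})/d_{k+1}⌋ (starting m₀ = 0, d₀ = 1), with convergents p_k = a_k·p_{k-1} + p_{k-2}, q_k = a_k·q_{k-1} + q_{k-2} (p₋₁ = 1, q₋₁ = 0):
  k = 0: a₀ = 10; p₀/q₀ = 10/1; p₀² − 107·q₀² = 100 − 107 = -7.
  k = 1: m = 10, d = 7, a = ⌊(10 + 10)/7⌋ = 2; p/q = (2·10 + 1)/(2·1 + 0) = 21/2; p² − 107·q² = 441 − 428 = 13.
  k = 2: m = 4, d = 13, a = ⌊(10 + 4)/13⌋ = 1; p/q = (1·21 + 10)/(1·2 + 1) = 31/3; p² − 107·q² = 961 − 963 = -2.
  k = 3: m = 9, d = 2, a = ⌊(10 + 9)/2⌋ = 9; p/q = (9·31 + 21)/(9·3 + 2) = 300/29; p² − 107·q² = 90000 − 89987 = 13.
  k = 4: m = 9, d = 13, a = ⌊(10 + 9)/13⌋ = 1; p/q = (1·300 + 31)/(1·29 + 3) = 331/32; p² − 107·q² = 109561 − 109568 = -7.
  k = 5: m = 4, d = 7, a = ⌊(10 + 4)/7⌋ = 2; p/q = (2·331 + 300)/(2·32 + 29) = 962/93; p² − 107·q² = 925444 − 925443 = 1.
  The first convergent with p² − 107·q² = 1 gives the fundamental solution (x₁, y₁) = (962, 93).
Step 2: Apply the recurrence (x_{n+1}, y_{n+1}) = (x₁x_n + 107y₁y_n, x₁y_n + y₁x_n) repeatedly.
  From (x_1, y_1) = (962, 93): x_2 = 962·962 + 107·93·93 = 1850887; y_2 = 962·93 + 93·962 = 178932.
  From (x_2, y_2) = (1850887, 178932): x_3 = 962·1850887 + 107·93·178932 = 3561105626; y_3 = 962·178932 + 93·1850887 = 344265075.
Step 3: Verify x_3² - 107·y_3² = 12681473279528851876 - 12681473279528851875 = 1 (should be 1). ✓

(x_1, y_1) = (962, 93); (x_3, y_3) = (3561105626, 344265075).


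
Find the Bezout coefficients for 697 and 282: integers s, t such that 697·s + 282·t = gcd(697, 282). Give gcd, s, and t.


Euclidean algorithm on (697, 282) — divide until remainder is 0:
  697 = 2 · 282 + 133
  282 = 2 · 133 + 16
  133 = 8 · 16 + 5
  16 = 3 · 5 + 1
  5 = 5 · 1 + 0
gcd(697, 282) = 1.
Track Bezout coefficients alongside the remainders: start with r₀ = 697 = a·1 + b·0 (s = 1, t = 0) and r₁ = 282 = a·0 + b·1 (s = 0, t = 1); each new remainder r_{k+1} = r_{k-1} − q_k·r_k inherits s_{k+1} = s_{k-1} − q_k·s_k, t_{k+1} = t_{k-1} − q_k·t_k, so r_k = a·s_k + b·t_k at every step:
  q = 2: r = 133, s = 1 − 2·0 = 1, t = 0 − 2·1 = -2  (check: 697·1 + 282·(-2) = 133)
  q = 2: r = 16, s = 0 − 2·1 = -2, t = 1 − 2·(-2) = 5  (check: 697·(-2) + 282·5 = 16)
  q = 8: r = 5, s = 1 − 8·(-2) = 17, t = -2 − 8·5 = -42  (check: 697·17 + 282·(-42) = 5)
  q = 3: r = 1, s = -2 − 3·17 = -53, t = 5 − 3·(-42) = 131  (check: 697·(-53) + 282·131 = 1)
The row with r = 1 (the gcd) gives the Bezout coefficients s = -53, t = 131.
Result: 697 · (-53) + 282 · (131) = 1.

gcd(697, 282) = 1; s = -53, t = 131 (check: 697·(-53) + 282·131 = 1).


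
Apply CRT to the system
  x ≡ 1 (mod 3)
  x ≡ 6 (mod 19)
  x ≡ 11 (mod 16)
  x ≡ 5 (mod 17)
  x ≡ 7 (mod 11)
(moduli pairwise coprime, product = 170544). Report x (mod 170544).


Product of moduli M = 3 · 19 · 16 · 17 · 11 = 170544.
Merge one congruence at a time:
  Start: x ≡ 1 (mod 3).
  Combine with x ≡ 6 (mod 19); new modulus lcm = 57.
    Write x = 1 + 3·t and substitute into x ≡ 6 (mod 19): 3·t ≡ 6 − 1 = 5 (mod 19).
    The inverse of 3 mod 19 is 13 (since 3·13 = 39 = 2·19 + 1), so t ≡ 13·5 = 65 ≡ 8 (mod 19).
    Then x = 1 + 3·8 = 25, valid modulo lcm(3, 19) = 57: x ≡ 25 (mod 57).
  Combine with x ≡ 11 (mod 16); new modulus lcm = 912.
    Write x = 25 + 57·t and substitute into x ≡ 11 (mod 16): 57·t ≡ 11 − 25 = -14 (mod 16).
    Reduce coefficients mod 16: 9·t ≡ 2 (mod 16).
    The inverse of 9 mod 16 is 9 (since 9·9 = 81 = 5·16 + 1), so t ≡ 9·2 = 18 ≡ 2 (mod 16).
    Then x = 25 + 57·2 = 139, valid modulo lcm(57, 16) = 912: x ≡ 139 (mod 912).
  Combine with x ≡ 5 (mod 17); new modulus lcm = 15504.
    Write x = 139 + 912·t and substitute into x ≡ 5 (mod 17): 912·t ≡ 5 − 139 = -134 (mod 17).
    Reduce coefficients mod 17: 11·t ≡ 2 (mod 17).
    The inverse of 11 mod 17 is 14 (since 11·14 = 154 = 9·17 + 1), so t ≡ 14·2 = 28 ≡ 11 (mod 17).
    Then x = 139 + 912·11 = 10171, valid modulo lcm(912, 17) = 15504: x ≡ 10171 (mod 15504).
  Combine with x ≡ 7 (mod 11); new modulus lcm = 170544.
    Write x = 10171 + 15504·t and substitute into x ≡ 7 (mod 11): 15504·t ≡ 7 − 10171 = -10164 (mod 11).
    Reduce coefficients mod 11: 5·t ≡ 0 (mod 11).
    The inverse of 5 mod 11 is 9 (since 5·9 = 45 = 4·11 + 1), so t ≡ 9·0 = 0 ≡ 0 (mod 11).
    Then x = 10171 + 15504·0 = 10171, valid modulo lcm(15504, 11) = 170544: x ≡ 10171 (mod 170544).
Verify against each original: 10171 mod 3 = 1, 10171 mod 19 = 6, 10171 mod 16 = 11, 10171 mod 17 = 5, 10171 mod 11 = 7.

x ≡ 10171 (mod 170544).


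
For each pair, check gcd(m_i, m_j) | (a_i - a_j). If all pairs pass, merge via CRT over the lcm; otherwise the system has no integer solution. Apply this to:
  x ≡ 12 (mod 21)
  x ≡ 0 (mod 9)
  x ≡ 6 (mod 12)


Moduli 21, 9, 12 are not pairwise coprime, so CRT works modulo lcm(m_i) when all pairwise compatibility conditions hold.
Pairwise compatibility: gcd(m_i, m_j) must divide a_i - a_j for every pair.
Merge one congruence at a time:
  Start: x ≡ 12 (mod 21).
  Combine with x ≡ 0 (mod 9): gcd(21, 9) = 3; 0 - 12 = -12, which IS divisible by 3, so compatible.
    Write x = 12 + 21·t and substitute into x ≡ 0 (mod 9): 21·t ≡ 0 − 12 = -12 (mod 9).
    Divide the congruence (and modulus) by g = 3: 7·t ≡ -4 (mod 3).
    Reduce coefficients mod 3: 1·t ≡ 2 (mod 3).
    So t ≡ 2 (mod 3).
    Then x = 12 + 21·2 = 54, valid modulo lcm(21, 9) = 63: x ≡ 54 (mod 63).
  Combine with x ≡ 6 (mod 12): gcd(63, 12) = 3; 6 - 54 = -48, which IS divisible by 3, so compatible.
    Write x = 54 + 63·t and substitute into x ≡ 6 (mod 12): 63·t ≡ 6 − 54 = -48 (mod 12).
    Divide the congruence (and modulus) by g = 3: 21·t ≡ -16 (mod 4).
    Reduce coefficients mod 4: 1·t ≡ 0 (mod 4).
    So t ≡ 0 (mod 4).
    Then x = 54 + 63·0 = 54, valid modulo lcm(63, 12) = 252: x ≡ 54 (mod 252).
Verify: 54 mod 21 = 12, 54 mod 9 = 0, 54 mod 12 = 6.

x ≡ 54 (mod 252).


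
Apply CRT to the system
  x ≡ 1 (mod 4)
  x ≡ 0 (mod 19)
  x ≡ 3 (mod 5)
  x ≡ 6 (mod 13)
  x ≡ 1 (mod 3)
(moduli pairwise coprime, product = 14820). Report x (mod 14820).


Product of moduli M = 4 · 19 · 5 · 13 · 3 = 14820.
Merge one congruence at a time:
  Start: x ≡ 1 (mod 4).
  Combine with x ≡ 0 (mod 19); new modulus lcm = 76.
    Write x = 1 + 4·t and substitute into x ≡ 0 (mod 19): 4·t ≡ 0 − 1 = -1 (mod 19).
    Reduce coefficients mod 19: 4·t ≡ 18 (mod 19).
    The inverse of 4 mod 19 is 5 (since 4·5 = 20 = 1·19 + 1), so t ≡ 5·18 = 90 ≡ 14 (mod 19).
    Then x = 1 + 4·14 = 57, valid modulo lcm(4, 19) = 76: x ≡ 57 (mod 76).
  Combine with x ≡ 3 (mod 5); new modulus lcm = 380.
    Write x = 57 + 76·t and substitute into x ≡ 3 (mod 5): 76·t ≡ 3 − 57 = -54 (mod 5).
    Reduce coefficients mod 5: 1·t ≡ 1 (mod 5).
    So t ≡ 1 (mod 5).
    Then x = 57 + 76·1 = 133, valid modulo lcm(76, 5) = 380: x ≡ 133 (mod 380).
  Combine with x ≡ 6 (mod 13); new modulus lcm = 4940.
    Write x = 133 + 380·t and substitute into x ≡ 6 (mod 13): 380·t ≡ 6 − 133 = -127 (mod 13).
    Reduce coefficients mod 13: 3·t ≡ 3 (mod 13).
    The inverse of 3 mod 13 is 9 (since 3·9 = 27 = 2·13 + 1), so t ≡ 9·3 = 27 ≡ 1 (mod 13).
    Then x = 133 + 380·1 = 513, valid modulo lcm(380, 13) = 4940: x ≡ 513 (mod 4940).
  Combine with x ≡ 1 (mod 3); new modulus lcm = 14820.
    Write x = 513 + 4940·t and substitute into x ≡ 1 (mod 3): 4940·t ≡ 1 − 513 = -512 (mod 3).
    Reduce coefficients mod 3: 2·t ≡ 1 (mod 3).
    The inverse of 2 mod 3 is 2 (since 2·2 = 4 = 1·3 + 1), so t ≡ 2·1 = 2 ≡ 2 (mod 3).
    Then x = 513 + 4940·2 = 10393, valid modulo lcm(4940, 3) = 14820: x ≡ 10393 (mod 14820).
Verify against each original: 10393 mod 4 = 1, 10393 mod 19 = 0, 10393 mod 5 = 3, 10393 mod 13 = 6, 10393 mod 3 = 1.

x ≡ 10393 (mod 14820).


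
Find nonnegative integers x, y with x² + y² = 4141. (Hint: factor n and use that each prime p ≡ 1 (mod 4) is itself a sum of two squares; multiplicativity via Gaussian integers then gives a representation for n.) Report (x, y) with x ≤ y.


Step 1: Factor n = 4141 = 41 · 101.
Step 2: Check the mod-4 condition on each prime factor: 41 ≡ 1 (mod 4), exponent 1; 101 ≡ 1 (mod 4), exponent 1.
All primes ≡ 3 (mod 4) appear to even exponent (or don't appear), so by the two-squares theorem n IS expressible as a sum of two squares.
Step 3: Build a representation. Here n = 41 · 101 is a product of primes ≡ 1 (mod 4). Each prime p ≡ 1 (mod 4) is itself a sum of two squares; find a² by testing p − a² for a perfect square:
  41: 41 − 1² = 40, 41 − 2² = 37, 41 − 3² = 32, 41 − 4² = 25 = 5² ⇒ 41 = 4² + 5².
  101: 101 − 1² = 100 = 10² ⇒ 101 = 1² + 10².
  Combine using the Brahmagupta–Fibonacci identity (a² + b²)(c² + d²) = (ac − bd)² + (ad + bc)² = (ac + bd)² + (ad − bc)²:
  41 · 101 = 4141: from (4² + 5²)(1² + 10²), take (4·1 − 5·10, 4·10 + 5·1) = (4 − 50, 40 + 5) = (-46, 45); dropping signs (only squares matter) gives (46, 45); check 46² + 45² = 2116 + 2025 = 4141 ✓.
Step 4: Order so x ≤ y and verify: 45² + 46² = 2025 + 2116 = 4141 = n. ✓

n = 4141 = 45² + 46² (one valid representation with x ≤ y).


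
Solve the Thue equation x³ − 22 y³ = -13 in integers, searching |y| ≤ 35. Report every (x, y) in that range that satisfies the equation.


The equation is x³ - 22y³ = -13. For fixed y, x³ = 22·y³ − 13, so a solution requires the RHS to be a perfect cube.
Strategy: iterate y from -35 to 35, compute RHS = 22·y³ − 13, and check whether it is a (positive or negative) perfect cube.
Check small values of y:
  y = 0: RHS = -13 is not a perfect cube.
  y = 1: RHS = 9 is not a perfect cube.
  y = -1: RHS = -35 is not a perfect cube.
  y = 2: RHS = 163 is not a perfect cube.
  y = -2: RHS = -189 is not a perfect cube.
  y = 3: RHS = 581 is not a perfect cube.
  y = -3: RHS = -607 is not a perfect cube.
Continuing the search up to |y| = 35 finds no solutions either.
No (x, y) in the scanned range satisfies the equation.

No integer solutions with |y| ≤ 35.


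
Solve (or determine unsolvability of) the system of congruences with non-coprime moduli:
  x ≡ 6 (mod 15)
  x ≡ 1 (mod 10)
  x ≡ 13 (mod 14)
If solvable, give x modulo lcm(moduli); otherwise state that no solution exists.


Moduli 15, 10, 14 are not pairwise coprime, so CRT works modulo lcm(m_i) when all pairwise compatibility conditions hold.
Pairwise compatibility: gcd(m_i, m_j) must divide a_i - a_j for every pair.
Merge one congruence at a time:
  Start: x ≡ 6 (mod 15).
  Combine with x ≡ 1 (mod 10): gcd(15, 10) = 5; 1 - 6 = -5, which IS divisible by 5, so compatible.
    Write x = 6 + 15·t and substitute into x ≡ 1 (mod 10): 15·t ≡ 1 − 6 = -5 (mod 10).
    Divide the congruence (and modulus) by g = 5: 3·t ≡ -1 (mod 2).
    Reduce coefficients mod 2: 1·t ≡ 1 (mod 2).
    So t ≡ 1 (mod 2).
    Then x = 6 + 15·1 = 21, valid modulo lcm(15, 10) = 30: x ≡ 21 (mod 30).
  Combine with x ≡ 13 (mod 14): gcd(30, 14) = 2; 13 - 21 = -8, which IS divisible by 2, so compatible.
    Write x = 21 + 30·t and substitute into x ≡ 13 (mod 14): 30·t ≡ 13 − 21 = -8 (mod 14).
    Divide the congruence (and modulus) by g = 2: 15·t ≡ -4 (mod 7).
    Reduce coefficients mod 7: 1·t ≡ 3 (mod 7).
    So t ≡ 3 (mod 7).
    Then x = 21 + 30·3 = 111, valid modulo lcm(30, 14) = 210: x ≡ 111 (mod 210).
Verify: 111 mod 15 = 6, 111 mod 10 = 1, 111 mod 14 = 13.

x ≡ 111 (mod 210).


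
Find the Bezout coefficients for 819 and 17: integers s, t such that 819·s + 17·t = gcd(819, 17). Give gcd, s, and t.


Euclidean algorithm on (819, 17) — divide until remainder is 0:
  819 = 48 · 17 + 3
  17 = 5 · 3 + 2
  3 = 1 · 2 + 1
  2 = 2 · 1 + 0
gcd(819, 17) = 1.
Track Bezout coefficients alongside the remainders: start with r₀ = 819 = a·1 + b·0 (s = 1, t = 0) and r₁ = 17 = a·0 + b·1 (s = 0, t = 1); each new remainder r_{k+1} = r_{k-1} − q_k·r_k inherits s_{k+1} = s_{k-1} − q_k·s_k, t_{k+1} = t_{k-1} − q_k·t_k, so r_k = a·s_k + b·t_k at every step:
  q = 48: r = 3, s = 1 − 48·0 = 1, t = 0 − 48·1 = -48  (check: 819·1 + 17·(-48) = 3)
  q = 5: r = 2, s = 0 − 5·1 = -5, t = 1 − 5·(-48) = 241  (check: 819·(-5) + 17·241 = 2)
  q = 1: r = 1, s = 1 − 1·(-5) = 6, t = -48 − 1·241 = -289  (check: 819·6 + 17·(-289) = 1)
The row with r = 1 (the gcd) gives the Bezout coefficients s = 6, t = -289.
Result: 819 · (6) + 17 · (-289) = 1.

gcd(819, 17) = 1; s = 6, t = -289 (check: 819·6 + 17·(-289) = 1).


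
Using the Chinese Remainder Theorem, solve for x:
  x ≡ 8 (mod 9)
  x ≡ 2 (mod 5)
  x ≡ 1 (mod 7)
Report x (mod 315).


Moduli 9, 5, 7 are pairwise coprime; by CRT there is a unique solution modulo M = 9 · 5 · 7 = 315.
Solve pairwise, accumulating the modulus:
  Start with x ≡ 8 (mod 9).
  Combine with x ≡ 2 (mod 5): since gcd(9, 5) = 1, we get a unique residue mod 45.
    Write x = 8 + 9·t and substitute into x ≡ 2 (mod 5): 9·t ≡ 2 − 8 = -6 (mod 5).
    Reduce coefficients mod 5: 4·t ≡ 4 (mod 5).
    The inverse of 4 mod 5 is 4 (since 4·4 = 16 = 3·5 + 1), so t ≡ 4·4 = 16 ≡ 1 (mod 5).
    Then x = 8 + 9·1 = 17, valid modulo lcm(9, 5) = 45: x ≡ 17 (mod 45).
  Combine with x ≡ 1 (mod 7): since gcd(45, 7) = 1, we get a unique residue mod 315.
    Write x = 17 + 45·t and substitute into x ≡ 1 (mod 7): 45·t ≡ 1 − 17 = -16 (mod 7).
    Reduce coefficients mod 7: 3·t ≡ 5 (mod 7).
    The inverse of 3 mod 7 is 5 (since 3·5 = 15 = 2·7 + 1), so t ≡ 5·5 = 25 ≡ 4 (mod 7).
    Then x = 17 + 45·4 = 197, valid modulo lcm(45, 7) = 315: x ≡ 197 (mod 315).
Verify: 197 mod 9 = 8 ✓, 197 mod 5 = 2 ✓, 197 mod 7 = 1 ✓.

x ≡ 197 (mod 315).


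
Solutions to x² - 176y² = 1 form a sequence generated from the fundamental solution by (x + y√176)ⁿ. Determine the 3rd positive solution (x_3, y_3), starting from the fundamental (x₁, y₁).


Step 1: Find the fundamental solution (x₁, y₁) of x² - 176y² = 1.
  Expand √176 as a continued fraction. a₀ = ⌊√176⌋ = 13; iterate m_{k+1} = d_k·a_k − m_k, d_{k+1} = (176 − m_{k+1}²)/d_k, a_{k+1} = ⌊(a₀ + m_{k+1})/d_{k+1}⌋ (starting m₀ = 0, d₀ = 1), with convergents p_k = a_k·p_{k-1} + p_{k-2}, q_k = a_k·q_{k-1} + q_{k-2} (p₋₁ = 1, q₋₁ = 0):
  k = 0: a₀ = 13; p₀/q₀ = 13/1; p₀² − 176·q₀² = 169 − 176 = -7.
  k = 1: m = 13, d = 7, a = ⌊(13 + 13)/7⌋ = 3; p/q = (3·13 + 1)/(3·1 + 0) = 40/3; p² − 176·q² = 1600 − 1584 = 16.
  k = 2: m = 8, d = 16, a = ⌊(13 + 8)/16⌋ = 1; p/q = (1·40 + 13)/(1·3 + 1) = 53/4; p² − 176·q² = 2809 − 2816 = -7.
  k = 3: m = 8, d = 7, a = ⌊(13 + 8)/7⌋ = 3; p/q = (3·53 + 40)/(3·4 + 3) = 199/15; p² − 176·q² = 39601 − 39600 = 1.
  The first convergent with p² − 176·q² = 1 gives the fundamental solution (x₁, y₁) = (199, 15).
Step 2: Apply the recurrence (x_{n+1}, y_{n+1}) = (x₁x_n + 176y₁y_n, x₁y_n + y₁x_n) repeatedly.
  From (x_1, y_1) = (199, 15): x_2 = 199·199 + 176·15·15 = 79201; y_2 = 199·15 + 15·199 = 5970.
  From (x_2, y_2) = (79201, 5970): x_3 = 199·79201 + 176·15·5970 = 31521799; y_3 = 199·5970 + 15·79201 = 2376045.
Step 3: Verify x_3² - 176·y_3² = 993623812196401 - 993623812196400 = 1 (should be 1). ✓

(x_1, y_1) = (199, 15); (x_3, y_3) = (31521799, 2376045).


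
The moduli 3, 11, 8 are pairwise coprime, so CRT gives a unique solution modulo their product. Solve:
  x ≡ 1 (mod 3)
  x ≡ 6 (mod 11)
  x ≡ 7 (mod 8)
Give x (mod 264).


Moduli 3, 11, 8 are pairwise coprime; by CRT there is a unique solution modulo M = 3 · 11 · 8 = 264.
Solve pairwise, accumulating the modulus:
  Start with x ≡ 1 (mod 3).
  Combine with x ≡ 6 (mod 11): since gcd(3, 11) = 1, we get a unique residue mod 33.
    Write x = 1 + 3·t and substitute into x ≡ 6 (mod 11): 3·t ≡ 6 − 1 = 5 (mod 11).
    The inverse of 3 mod 11 is 4 (since 3·4 = 12 = 1·11 + 1), so t ≡ 4·5 = 20 ≡ 9 (mod 11).
    Then x = 1 + 3·9 = 28, valid modulo lcm(3, 11) = 33: x ≡ 28 (mod 33).
  Combine with x ≡ 7 (mod 8): since gcd(33, 8) = 1, we get a unique residue mod 264.
    Write x = 28 + 33·t and substitute into x ≡ 7 (mod 8): 33·t ≡ 7 − 28 = -21 (mod 8).
    Reduce coefficients mod 8: 1·t ≡ 3 (mod 8).
    So t ≡ 3 (mod 8).
    Then x = 28 + 33·3 = 127, valid modulo lcm(33, 8) = 264: x ≡ 127 (mod 264).
Verify: 127 mod 3 = 1 ✓, 127 mod 11 = 6 ✓, 127 mod 8 = 7 ✓.

x ≡ 127 (mod 264).


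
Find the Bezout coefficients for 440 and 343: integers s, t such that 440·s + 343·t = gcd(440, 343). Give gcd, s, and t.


Euclidean algorithm on (440, 343) — divide until remainder is 0:
  440 = 1 · 343 + 97
  343 = 3 · 97 + 52
  97 = 1 · 52 + 45
  52 = 1 · 45 + 7
  45 = 6 · 7 + 3
  7 = 2 · 3 + 1
  3 = 3 · 1 + 0
gcd(440, 343) = 1.
Track Bezout coefficients alongside the remainders: start with r₀ = 440 = a·1 + b·0 (s = 1, t = 0) and r₁ = 343 = a·0 + b·1 (s = 0, t = 1); each new remainder r_{k+1} = r_{k-1} − q_k·r_k inherits s_{k+1} = s_{k-1} − q_k·s_k, t_{k+1} = t_{k-1} − q_k·t_k, so r_k = a·s_k + b·t_k at every step:
  q = 1: r = 97, s = 1 − 1·0 = 1, t = 0 − 1·1 = -1  (check: 440·1 + 343·(-1) = 97)
  q = 3: r = 52, s = 0 − 3·1 = -3, t = 1 − 3·(-1) = 4  (check: 440·(-3) + 343·4 = 52)
  q = 1: r = 45, s = 1 − 1·(-3) = 4, t = -1 − 1·4 = -5  (check: 440·4 + 343·(-5) = 45)
  q = 1: r = 7, s = -3 − 1·4 = -7, t = 4 − 1·(-5) = 9  (check: 440·(-7) + 343·9 = 7)
  q = 6: r = 3, s = 4 − 6·(-7) = 46, t = -5 − 6·9 = -59  (check: 440·46 + 343·(-59) = 3)
  q = 2: r = 1, s = -7 − 2·46 = -99, t = 9 − 2·(-59) = 127  (check: 440·(-99) + 343·127 = 1)
The row with r = 1 (the gcd) gives the Bezout coefficients s = -99, t = 127.
Result: 440 · (-99) + 343 · (127) = 1.

gcd(440, 343) = 1; s = -99, t = 127 (check: 440·(-99) + 343·127 = 1).


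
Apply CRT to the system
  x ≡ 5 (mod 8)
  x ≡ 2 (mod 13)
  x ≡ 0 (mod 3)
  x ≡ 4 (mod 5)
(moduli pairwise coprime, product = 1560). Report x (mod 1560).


Product of moduli M = 8 · 13 · 3 · 5 = 1560.
Merge one congruence at a time:
  Start: x ≡ 5 (mod 8).
  Combine with x ≡ 2 (mod 13); new modulus lcm = 104.
    Write x = 5 + 8·t and substitute into x ≡ 2 (mod 13): 8·t ≡ 2 − 5 = -3 (mod 13).
    Reduce coefficients mod 13: 8·t ≡ 10 (mod 13).
    The inverse of 8 mod 13 is 5 (since 8·5 = 40 = 3·13 + 1), so t ≡ 5·10 = 50 ≡ 11 (mod 13).
    Then x = 5 + 8·11 = 93, valid modulo lcm(8, 13) = 104: x ≡ 93 (mod 104).
  Combine with x ≡ 0 (mod 3); new modulus lcm = 312.
    Write x = 93 + 104·t and substitute into x ≡ 0 (mod 3): 104·t ≡ 0 − 93 = -93 (mod 3).
    Reduce coefficients mod 3: 2·t ≡ 0 (mod 3).
    The inverse of 2 mod 3 is 2 (since 2·2 = 4 = 1·3 + 1), so t ≡ 2·0 = 0 ≡ 0 (mod 3).
    Then x = 93 + 104·0 = 93, valid modulo lcm(104, 3) = 312: x ≡ 93 (mod 312).
  Combine with x ≡ 4 (mod 5); new modulus lcm = 1560.
    Write x = 93 + 312·t and substitute into x ≡ 4 (mod 5): 312·t ≡ 4 − 93 = -89 (mod 5).
    Reduce coefficients mod 5: 2·t ≡ 1 (mod 5).
    The inverse of 2 mod 5 is 3 (since 2·3 = 6 = 1·5 + 1), so t ≡ 3·1 = 3 ≡ 3 (mod 5).
    Then x = 93 + 312·3 = 1029, valid modulo lcm(312, 5) = 1560: x ≡ 1029 (mod 1560).
Verify against each original: 1029 mod 8 = 5, 1029 mod 13 = 2, 1029 mod 3 = 0, 1029 mod 5 = 4.

x ≡ 1029 (mod 1560).


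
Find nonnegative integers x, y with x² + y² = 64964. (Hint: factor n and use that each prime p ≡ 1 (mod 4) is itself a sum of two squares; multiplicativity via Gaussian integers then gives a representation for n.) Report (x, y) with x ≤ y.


Step 1: Factor n = 64964 = 2^2 · 109 · 149.
Step 2: Check the mod-4 condition on each prime factor: 2 = 2 (special); 109 ≡ 1 (mod 4), exponent 1; 149 ≡ 1 (mod 4), exponent 1.
All primes ≡ 3 (mod 4) appear to even exponent (or don't appear), so by the two-squares theorem n IS expressible as a sum of two squares.
Step 3: Build a representation. Group n = k² · m with k = 2 and m = 109 · 149 = 16241 (a product of primes ≡ 1 (mod 4)); a representation of m scales to one of n via (k·x)² + (k·y)² = k²(x² + y²). Each prime p ≡ 1 (mod 4) is itself a sum of two squares; find a² by testing p − a² for a perfect square:
  109: 109 − 1² = 108, 109 − 2² = 105, 109 − 3² = 100 = 10² ⇒ 109 = 3² + 10².
  149: 149 − 1² = 148, 149 − 2² = 145, 149 − 3² = 140, 149 − 4² = 133, 149 − 5² = 124, 149 − 6² = 113, 149 − 7² = 100 = 10² ⇒ 149 = 7² + 10².
  Combine using the Brahmagupta–Fibonacci identity (a² + b²)(c² + d²) = (ac − bd)² + (ad + bc)² = (ac + bd)² + (ad − bc)²:
  109 · 149 = 16241: from (3² + 10²)(7² + 10²), take (3·7 − 10·10, 3·10 + 10·7) = (21 − 100, 30 + 70) = (-79, 100); dropping signs (only squares matter) gives (79, 100); check 79² + 100² = 6241 + 10000 = 16241 ✓.
  Scale by k = 2: (2·79, 2·100) = (158, 200).
Step 4: Order so x ≤ y and verify: 158² + 200² = 24964 + 40000 = 64964 = n. ✓

n = 64964 = 158² + 200² (one valid representation with x ≤ y).


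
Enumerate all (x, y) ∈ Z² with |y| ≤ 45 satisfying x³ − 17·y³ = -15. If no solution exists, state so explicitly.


The equation is x³ - 17y³ = -15. For fixed y, x³ = 17·y³ − 15, so a solution requires the RHS to be a perfect cube.
Strategy: iterate y from -45 to 45, compute RHS = 17·y³ − 15, and check whether it is a (positive or negative) perfect cube.
Check small values of y:
  y = 0: RHS = -15 is not a perfect cube.
  y = 1: RHS = 2 is not a perfect cube.
  y = -1: RHS = -32 is not a perfect cube.
  y = 2: RHS = 121 is not a perfect cube.
  y = -2: RHS = -151 is not a perfect cube.
  y = 3: RHS = 444 is not a perfect cube.
  y = -3: RHS = -474 is not a perfect cube.
Continuing the search up to |y| = 45 finds no solutions either.
No (x, y) in the scanned range satisfies the equation.

No integer solutions with |y| ≤ 45.


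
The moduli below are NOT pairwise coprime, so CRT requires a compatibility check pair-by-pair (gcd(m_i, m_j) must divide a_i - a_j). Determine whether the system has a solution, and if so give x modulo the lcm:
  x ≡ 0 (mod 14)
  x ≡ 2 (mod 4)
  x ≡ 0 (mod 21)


Moduli 14, 4, 21 are not pairwise coprime, so CRT works modulo lcm(m_i) when all pairwise compatibility conditions hold.
Pairwise compatibility: gcd(m_i, m_j) must divide a_i - a_j for every pair.
Merge one congruence at a time:
  Start: x ≡ 0 (mod 14).
  Combine with x ≡ 2 (mod 4): gcd(14, 4) = 2; 2 - 0 = 2, which IS divisible by 2, so compatible.
    Write x = 0 + 14·t and substitute into x ≡ 2 (mod 4): 14·t ≡ 2 − 0 = 2 (mod 4).
    Divide the congruence (and modulus) by g = 2: 7·t ≡ 1 (mod 2).
    Reduce coefficients mod 2: 1·t ≡ 1 (mod 2).
    So t ≡ 1 (mod 2).
    Then x = 0 + 14·1 = 14, valid modulo lcm(14, 4) = 28: x ≡ 14 (mod 28).
  Combine with x ≡ 0 (mod 21): gcd(28, 21) = 7; 0 - 14 = -14, which IS divisible by 7, so compatible.
    Write x = 14 + 28·t and substitute into x ≡ 0 (mod 21): 28·t ≡ 0 − 14 = -14 (mod 21).
    Divide the congruence (and modulus) by g = 7: 4·t ≡ -2 (mod 3).
    Reduce coefficients mod 3: 1·t ≡ 1 (mod 3).
    So t ≡ 1 (mod 3).
    Then x = 14 + 28·1 = 42, valid modulo lcm(28, 21) = 84: x ≡ 42 (mod 84).
Verify: 42 mod 14 = 0, 42 mod 4 = 2, 42 mod 21 = 0.

x ≡ 42 (mod 84).


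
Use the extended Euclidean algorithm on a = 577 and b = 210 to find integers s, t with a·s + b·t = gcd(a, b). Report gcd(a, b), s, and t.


Euclidean algorithm on (577, 210) — divide until remainder is 0:
  577 = 2 · 210 + 157
  210 = 1 · 157 + 53
  157 = 2 · 53 + 51
  53 = 1 · 51 + 2
  51 = 25 · 2 + 1
  2 = 2 · 1 + 0
gcd(577, 210) = 1.
Track Bezout coefficients alongside the remainders: start with r₀ = 577 = a·1 + b·0 (s = 1, t = 0) and r₁ = 210 = a·0 + b·1 (s = 0, t = 1); each new remainder r_{k+1} = r_{k-1} − q_k·r_k inherits s_{k+1} = s_{k-1} − q_k·s_k, t_{k+1} = t_{k-1} − q_k·t_k, so r_k = a·s_k + b·t_k at every step:
  q = 2: r = 157, s = 1 − 2·0 = 1, t = 0 − 2·1 = -2  (check: 577·1 + 210·(-2) = 157)
  q = 1: r = 53, s = 0 − 1·1 = -1, t = 1 − 1·(-2) = 3  (check: 577·(-1) + 210·3 = 53)
  q = 2: r = 51, s = 1 − 2·(-1) = 3, t = -2 − 2·3 = -8  (check: 577·3 + 210·(-8) = 51)
  q = 1: r = 2, s = -1 − 1·3 = -4, t = 3 − 1·(-8) = 11  (check: 577·(-4) + 210·11 = 2)
  q = 25: r = 1, s = 3 − 25·(-4) = 103, t = -8 − 25·11 = -283  (check: 577·103 + 210·(-283) = 1)
The row with r = 1 (the gcd) gives the Bezout coefficients s = 103, t = -283.
Result: 577 · (103) + 210 · (-283) = 1.

gcd(577, 210) = 1; s = 103, t = -283 (check: 577·103 + 210·(-283) = 1).


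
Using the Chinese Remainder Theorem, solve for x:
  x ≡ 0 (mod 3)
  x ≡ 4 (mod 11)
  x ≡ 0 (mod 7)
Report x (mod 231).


Moduli 3, 11, 7 are pairwise coprime; by CRT there is a unique solution modulo M = 3 · 11 · 7 = 231.
Solve pairwise, accumulating the modulus:
  Start with x ≡ 0 (mod 3).
  Combine with x ≡ 4 (mod 11): since gcd(3, 11) = 1, we get a unique residue mod 33.
    Write x = 0 + 3·t and substitute into x ≡ 4 (mod 11): 3·t ≡ 4 − 0 = 4 (mod 11).
    The inverse of 3 mod 11 is 4 (since 3·4 = 12 = 1·11 + 1), so t ≡ 4·4 = 16 ≡ 5 (mod 11).
    Then x = 0 + 3·5 = 15, valid modulo lcm(3, 11) = 33: x ≡ 15 (mod 33).
  Combine with x ≡ 0 (mod 7): since gcd(33, 7) = 1, we get a unique residue mod 231.
    Write x = 15 + 33·t and substitute into x ≡ 0 (mod 7): 33·t ≡ 0 − 15 = -15 (mod 7).
    Reduce coefficients mod 7: 5·t ≡ 6 (mod 7).
    The inverse of 5 mod 7 is 3 (since 5·3 = 15 = 2·7 + 1), so t ≡ 3·6 = 18 ≡ 4 (mod 7).
    Then x = 15 + 33·4 = 147, valid modulo lcm(33, 7) = 231: x ≡ 147 (mod 231).
Verify: 147 mod 3 = 0 ✓, 147 mod 11 = 4 ✓, 147 mod 7 = 0 ✓.

x ≡ 147 (mod 231).
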